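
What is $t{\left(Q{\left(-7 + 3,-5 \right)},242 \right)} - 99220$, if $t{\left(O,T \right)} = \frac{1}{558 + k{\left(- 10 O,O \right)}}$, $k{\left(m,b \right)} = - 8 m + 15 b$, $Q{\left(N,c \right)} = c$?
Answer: $- \frac{8235259}{83} \approx -99220.0$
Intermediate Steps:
$t{\left(O,T \right)} = \frac{1}{558 + 95 O}$ ($t{\left(O,T \right)} = \frac{1}{558 - \left(- 15 O + 8 \left(-10\right) O\right)} = \frac{1}{558 + \left(80 O + 15 O\right)} = \frac{1}{558 + 95 O}$)
$t{\left(Q{\left(-7 + 3,-5 \right)},242 \right)} - 99220 = \frac{1}{558 + 95 \left(-5\right)} - 99220 = \frac{1}{558 - 475} - 99220 = \frac{1}{83} - 99220 = - \frac{8235259}{83}$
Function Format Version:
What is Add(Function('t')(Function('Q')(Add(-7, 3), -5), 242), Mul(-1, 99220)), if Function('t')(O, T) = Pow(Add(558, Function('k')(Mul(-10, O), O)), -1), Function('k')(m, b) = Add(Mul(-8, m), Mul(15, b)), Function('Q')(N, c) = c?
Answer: Rational(-8235259, 83) ≈ -99220.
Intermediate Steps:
Function('t')(O, T) = Pow(Add(558, Mul(95, O)), -1) (Function('t')(O, T) = Pow(Add(558, Add(Mul(-8, Mul(-10, O)), Mul(15, O))), -1) = Pow(Add(558, Add(Mul(80, O), Mul(15, O))), -1) = Pow(Add(558, Mul(95, O)), -1))
Add(Function('t')(Function('Q')(Add(-7, 3), -5), 242), Mul(-1, 99220)) = Add(Pow(Add(558, Mul(95, -5)), -1), Mul(-1, 99220)) = Add(Pow(Add(558, -475), -1), -99220) = Add(Pow(83, -1), -99220) = Add(Rational(1, 83), -99220) = Rational(-8235259, 83)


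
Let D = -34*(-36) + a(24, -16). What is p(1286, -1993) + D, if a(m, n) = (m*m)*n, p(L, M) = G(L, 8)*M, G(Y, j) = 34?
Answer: -75754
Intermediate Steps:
p(L, M) = 34*M
a(m, n) = n*m² (a(m, n) = m²*n = n*m²)
D = -7992 (D = -34*(-36) - 16*24² = 1224 - 16*576 = 1224 - 9216 = -7992)
p(1286, -1993) + D = 34*(-1993) - 7992 = -67762 - 7992 = -75754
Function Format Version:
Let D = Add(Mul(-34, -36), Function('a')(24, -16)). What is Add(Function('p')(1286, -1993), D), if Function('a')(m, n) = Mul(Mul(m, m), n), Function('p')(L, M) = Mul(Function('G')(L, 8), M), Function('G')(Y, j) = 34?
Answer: -75754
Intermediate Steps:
Function('p')(L, M) = Mul(34, M)
Function('a')(m, n) = Mul(n, Pow(m, 2)) (Function('a')(m, n) = Mul(Pow(m, 2), n) = Mul(n, Pow(m, 2)))
D = -7992 (D = Add(Mul(-34, -36), Mul(-16, Pow(24, 2))) = Add(1224, Mul(-16, 576)) = Add(1224, -9216) = -7992)
Add(Function('p')(1286, -1993), D) = Add(Mul(34, -1993), -7992) = Add(-67762, -7992) = -75754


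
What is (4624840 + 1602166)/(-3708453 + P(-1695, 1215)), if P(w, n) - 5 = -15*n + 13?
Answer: -3113503/1863330 ≈ -1.6709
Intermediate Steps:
P(w, n) = 18 - 15*n (P(w, n) = 5 + (-15*n + 13) = 5 + (13 - 15*n) = 18 - 15*n)
(4624840 + 1602166)/(-3708453 + P(-1695, 1215)) = (4624840 + 1602166)/(-3708453 + (18 - 15*1215)) = 6227006/(-3708453 + (18 - 18225)) = 6227006/(-3708453 - 18207) = 6227006/(-3726660) = 6227006*(-1/3726660) = -3113503/1863330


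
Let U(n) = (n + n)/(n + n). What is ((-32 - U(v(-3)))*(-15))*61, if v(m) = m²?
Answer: 30195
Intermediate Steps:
U(n) = 1 (U(n) = (2*n)/((2*n)) = (2*n)*(1/(2*n)) = 1)
((-32 - U(v(-3)))*(-15))*61 = ((-32 - 1*1)*(-15))*61 = ((-32 - 1)*(-15))*61 = -33*(-15)*61 = 495*61 = 30195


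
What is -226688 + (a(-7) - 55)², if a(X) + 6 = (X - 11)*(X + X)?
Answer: -190207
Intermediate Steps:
a(X) = -6 + 2*X*(-11 + X) (a(X) = -6 + (X - 11)*(X + X) = -6 + (-11 + X)*(2*X) = -6 + 2*X*(-11 + X))
-226688 + (a(-7) - 55)² = -226688 + ((-6 - 22*(-7) + 2*(-7)²) - 55)² = -226688 + ((-6 + 154 + 2*49) - 55)² = -226688 + ((-6 + 154 + 98) - 55)² = -226688 + (246 - 55)² = -226688 + 191² = -226688 + 36481 = -190207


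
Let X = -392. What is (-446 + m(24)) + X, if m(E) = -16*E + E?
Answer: -1198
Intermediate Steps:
m(E) = -15*E
(-446 + m(24)) + X = (-446 - 15*24) - 392 = (-446 - 360) - 392 = -806 - 392 = -1198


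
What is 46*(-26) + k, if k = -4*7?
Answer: -1224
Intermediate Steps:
k = -28
46*(-26) + k = 46*(-26) - 28 = -1196 - 28 = -1224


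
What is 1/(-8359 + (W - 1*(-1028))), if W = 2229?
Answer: -1/5102 ≈ -0.00019600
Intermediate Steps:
1/(-8359 + (W - 1*(-1028))) = 1/(-8359 + (2229 - 1*(-1028))) = 1/(-8359 + (2229 + 1028)) = 1/(-8359 + 3257) = 1/(-5102) = -1/5102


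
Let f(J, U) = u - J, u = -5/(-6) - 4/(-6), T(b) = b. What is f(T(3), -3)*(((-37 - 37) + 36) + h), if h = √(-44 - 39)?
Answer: 57 - 3*I*√83/2 ≈ 57.0 - 13.666*I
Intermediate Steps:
u = 3/2 (u = -5*(-⅙) - 4*(-⅙) = ⅚ + ⅔ = 3/2 ≈ 1.5000)
f(J, U) = 3/2 - J
h = I*√83 (h = √(-83) = I*√83 ≈ 9.1104*I)
f(T(3), -3)*(((-37 - 37) + 36) + h) = (3/2 - 1*3)*(((-37 - 37) + 36) + I*√83) = (3/2 - 3)*((-74 + 36) + I*√83) = -3*(-38 + I*√83)/2 = 57 - 3*I*√83/2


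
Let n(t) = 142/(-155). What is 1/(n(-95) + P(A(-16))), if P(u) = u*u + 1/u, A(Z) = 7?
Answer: 1085/52326 ≈ 0.020735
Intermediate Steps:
n(t) = -142/155 (n(t) = 142*(-1/155) = -142/155)
P(u) = 1/u + u² (P(u) = u² + 1/u = 1/u + u²)
1/(n(-95) + P(A(-16))) = 1/(-142/155 + (1 + 7³)/7) = 1/(-142/155 + (1 + 343)/7) = 1/(-142/155 + (⅐)*344) = 1/(-142/155 + 344/7) = 1/(52326/1085) = 1085/52326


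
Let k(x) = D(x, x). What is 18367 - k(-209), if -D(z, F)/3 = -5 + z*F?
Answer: 149395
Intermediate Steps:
D(z, F) = 15 - 3*F*z (D(z, F) = -3*(-5 + z*F) = -3*(-5 + F*z) = 15 - 3*F*z)
k(x) = 15 - 3*x² (k(x) = 15 - 3*x*x = 15 - 3*x²)
18367 - k(-209) = 18367 - (15 - 3*(-209)²) = 18367 - (15 - 3*43681) = 18367 - (15 - 131043) = 18367 - 1*(-131028) = 18367 + 131028 = 149395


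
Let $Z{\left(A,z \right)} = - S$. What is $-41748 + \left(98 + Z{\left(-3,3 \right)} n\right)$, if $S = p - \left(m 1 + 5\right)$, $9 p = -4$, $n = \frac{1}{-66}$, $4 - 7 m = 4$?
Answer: $- \frac{24740149}{594} \approx -41650.0$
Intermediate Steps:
$m = 0$ ($m = \frac{4}{7} - \frac{4}{7} = 0$)
$n = - \frac{1}{66} \approx -0.015152$
$p = - \frac{4}{9}$ ($p = \frac{1}{9} \left(-4\right) = - \frac{4}{9} \approx -0.44444$)
$S = - \frac{49}{9}$ ($S = - \frac{4}{9} - \left(0 \cdot 1 + 5\right) = - \frac{4}{9} - \left(0 + 5\right) = - \frac{4}{9} - 5 = - \frac{49}{9} \approx -5.4444$)
$Z{\left(A,z \right)} = \frac{49}{9}$ ($Z{\left(A,z \right)} = \left(-1\right) \left(- \frac{49}{9}\right) = \frac{49}{9}$)
$-41748 + \left(98 + Z{\left(-3,3 \right)} n\right) = -41748 + \left(98 + \frac{49}{9} \left(- \frac{1}{66}\right)\right) = -41748 + \left(98 - \frac{49}{594}\right) = -41748 + \frac{58163}{594} = - \frac{24740149}{594}$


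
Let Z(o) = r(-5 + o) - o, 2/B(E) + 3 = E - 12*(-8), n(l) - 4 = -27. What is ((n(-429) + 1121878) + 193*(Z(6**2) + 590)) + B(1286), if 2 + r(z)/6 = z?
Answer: 1740793063/1379 ≈ 1.2624e+6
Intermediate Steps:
n(l) = -23 (n(l) = 4 - 27 = -23)
r(z) = -12 + 6*z
B(E) = 2/(93 + E) (B(E) = 2/(-3 + (E - 12*(-8))) = 2/(-3 + (E + 96)) = 2/(-3 + (96 + E)) = 2/(93 + E))
Z(o) = -42 + 5*o (Z(o) = (-12 + 6*(-5 + o)) - o = (-12 + (-30 + 6*o)) - o = (-42 + 6*o) - o = -42 + 5*o)
((n(-429) + 1121878) + 193*(Z(6**2) + 590)) + B(1286) = ((-23 + 1121878) + 193*((-42 + 5*6**2) + 590)) + 2/(93 + 1286) = (1121855 + 193*((-42 + 5*36) + 590)) + 2/1379 = (1121855 + 193*((-42 + 180) + 590)) + 2*(1/1379) = (1121855 + 193*(138 + 590)) + 2/1379 = (1121855 + 193*728) + 2/1379 = (1121855 + 140504) + 2/1379 = 1262359 + 2/1379 = 1740793063/1379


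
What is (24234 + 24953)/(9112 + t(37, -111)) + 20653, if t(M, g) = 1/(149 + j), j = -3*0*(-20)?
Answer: 28047679780/1357689 ≈ 20658.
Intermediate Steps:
j = 0 (j = 0*(-20) = 0)
t(M, g) = 1/149 (t(M, g) = 1/(149 + 0) = 1/149)
(24234 + 24953)/(9112 + t(37, -111)) + 20653 = (24234 + 24953)/(9112 + 1/149) + 20653 = 49187/(1357689/149) + 20653 = 49187*(149/1357689) + 20653 = 7328863/1357689 + 20653 = 28047679780/1357689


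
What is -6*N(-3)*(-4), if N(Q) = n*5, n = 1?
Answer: 120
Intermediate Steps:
N(Q) = 5 (N(Q) = 1*5 = 5)
-6*N(-3)*(-4) = -6*5*(-4) = -30*(-4) = 120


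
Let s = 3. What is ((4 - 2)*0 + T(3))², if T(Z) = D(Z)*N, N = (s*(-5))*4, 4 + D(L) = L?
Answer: 3600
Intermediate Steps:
D(L) = -4 + L
N = -60 (N = (3*(-5))*4 = -15*4 = -60)
T(Z) = 240 - 60*Z (T(Z) = (-4 + Z)*(-60) = 240 - 60*Z)
((4 - 2)*0 + T(3))² = ((4 - 2)*0 + (240 - 60*3))² = (2*0 + (240 - 180))² = (0 + 60)² = 60² = 3600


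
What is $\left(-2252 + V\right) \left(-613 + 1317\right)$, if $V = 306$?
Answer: $-1369984$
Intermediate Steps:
$\left(-2252 + V\right) \left(-613 + 1317\right) = \left(-2252 + 306\right) \left(-613 + 1317\right) = \left(-1946\right) 704 = -1369984$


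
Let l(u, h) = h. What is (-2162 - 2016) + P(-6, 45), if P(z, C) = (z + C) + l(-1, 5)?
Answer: -4134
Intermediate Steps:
P(z, C) = 5 + C + z (P(z, C) = (z + C) + 5 = (C + z) + 5 = 5 + C + z)
(-2162 - 2016) + P(-6, 45) = (-2162 - 2016) + (5 + 45 - 6) = -4178 + 44 = -4134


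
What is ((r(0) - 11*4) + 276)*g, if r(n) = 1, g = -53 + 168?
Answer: 26795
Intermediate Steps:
g = 115
((r(0) - 11*4) + 276)*g = ((1 - 11*4) + 276)*115 = ((1 - 44) + 276)*115 = (-43 + 276)*115 = 233*115 = 26795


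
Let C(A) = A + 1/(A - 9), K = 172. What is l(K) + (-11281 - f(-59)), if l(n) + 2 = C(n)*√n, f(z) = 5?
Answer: -11288 + 56074*√43/163 ≈ -9032.2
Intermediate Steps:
C(A) = A + 1/(-9 + A)
l(n) = -2 + √n*(1 + n² - 9*n)/(-9 + n) (l(n) = -2 + ((1 + n² - 9*n)/(-9 + n))*√n = -2 + √n*(1 + n² - 9*n)/(-9 + n))
l(K) + (-11281 - f(-59)) = (18 - 2*172 + √172*(1 + 172² - 9*172))/(-9 + 172) + (-11281 - 1*5) = (18 - 344 + (2*√43)*(1 + 29584 - 1548))/163 + (-11281 - 5) = (18 - 344 + (2*√43)*28037)/163 - 11286 = (18 - 344 + 56074*√43)/163 - 11286 = (-326 + 56074*√43)/163 - 11286 = (-2 + 56074*√43/163) - 11286 = -11288 + 56074*√43/163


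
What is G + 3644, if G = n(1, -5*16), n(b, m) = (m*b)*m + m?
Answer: 9964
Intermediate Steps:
n(b, m) = m + b*m**2 (n(b, m) = (b*m)*m + m = b*m**2 + m = m + b*m**2)
G = 6320 (G = (-5*16)*(1 + 1*(-5*16)) = -80*(1 + 1*(-80)) = -80*(1 - 80) = -80*(-79) = 6320)
G + 3644 = 6320 + 3644 = 9964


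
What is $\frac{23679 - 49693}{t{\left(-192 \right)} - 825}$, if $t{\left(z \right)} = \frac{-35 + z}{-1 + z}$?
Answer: $\frac{2510351}{79499} \approx 31.577$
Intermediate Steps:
$t{\left(z \right)} = \frac{-35 + z}{-1 + z}$
$\frac{23679 - 49693}{t{\left(-192 \right)} - 825} = \frac{23679 - 49693}{\frac{-35 - 192}{-1 - 192} - 825} = - \frac{26014}{\frac{1}{-193} \left(-227\right) - 825} = - \frac{26014}{\left(- \frac{1}{193}\right) \left(-227\right) - 825} = - \frac{26014}{\frac{227}{193} - 825} = - \frac{26014}{- \frac{158998}{193}} = \left(-26014\right) \left(- \frac{193}{158998}\right) = \frac{2510351}{79499}$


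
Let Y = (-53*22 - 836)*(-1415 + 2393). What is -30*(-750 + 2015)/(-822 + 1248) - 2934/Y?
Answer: -12662437/142142 ≈ -89.083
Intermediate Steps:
Y = -1957956 (Y = (-1166 - 836)*978 = -2002*978 = -1957956)
-30*(-750 + 2015)/(-822 + 1248) - 2934/Y = -30*(-750 + 2015)/(-822 + 1248) - 2934/(-1957956) = -30/(426/1265) - 2934*(-1/1957956) = -30/(426*(1/1265)) + 3/2002 = -30/426/1265 + 3/2002 = -30*1265/426 + 3/2002 = -6325/71 + 3/2002 = -12662437/142142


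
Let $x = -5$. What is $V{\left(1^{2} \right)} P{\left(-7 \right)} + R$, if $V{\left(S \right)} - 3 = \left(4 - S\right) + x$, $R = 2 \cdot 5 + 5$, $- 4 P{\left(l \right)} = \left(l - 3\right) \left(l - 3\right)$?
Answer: $-10$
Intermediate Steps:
$P{\left(l \right)} = - \frac{\left(-3 + l\right)^{2}}{4}$ ($P{\left(l \right)} = - \frac{\left(l - 3\right) \left(l - 3\right)}{4} = - \frac{\left(-3 + l\right) \left(-3 + l\right)}{4} = - \frac{\left(-3 + l\right)^{2}}{4}$)
$R = 15$ ($R = 10 + 5 = 15$)
$V{\left(S \right)} = 2 - S$ ($V{\left(S \right)} = 3 - \left(1 + S\right) = 2 - S$)
$V{\left(1^{2} \right)} P{\left(-7 \right)} + R = \left(2 - 1^{2}\right) \left(- \frac{\left(-3 - 7\right)^{2}}{4}\right) + 15 = \left(2 - 1\right) \left(- \frac{\left(-10\right)^{2}}{4}\right) + 15 = \left(2 - 1\right) \left(\left(- \frac{1}{4}\right) 100\right) + 15 = 1 \left(-25\right) + 15 = -25 + 15 = -10$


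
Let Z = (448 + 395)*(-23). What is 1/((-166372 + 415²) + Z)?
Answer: -1/13536 ≈ -7.3877e-5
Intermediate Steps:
Z = -19389 (Z = 843*(-23) = -19389)
1/((-166372 + 415²) + Z) = 1/((-166372 + 415²) - 19389) = 1/((-166372 + 172225) - 19389) = 1/(5853 - 19389) = 1/(-13536) = -1/13536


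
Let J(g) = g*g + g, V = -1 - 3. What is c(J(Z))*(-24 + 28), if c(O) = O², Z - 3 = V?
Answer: 0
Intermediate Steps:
V = -4
Z = -1 (Z = 3 - 4 = -1)
J(g) = g + g² (J(g) = g² + g = g + g²)
c(J(Z))*(-24 + 28) = (-(1 - 1))²*(-24 + 28) = (-1*0)²*4 = 0²*4 = 0*4 = 0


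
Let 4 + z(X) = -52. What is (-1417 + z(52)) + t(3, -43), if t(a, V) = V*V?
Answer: 376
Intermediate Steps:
t(a, V) = V²
z(X) = -56 (z(X) = -4 - 52 = -56)
(-1417 + z(52)) + t(3, -43) = (-1417 - 56) + (-43)² = -1473 + 1849 = 376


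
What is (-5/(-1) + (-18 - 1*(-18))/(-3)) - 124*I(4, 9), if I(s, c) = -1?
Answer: 129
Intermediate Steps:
(-5/(-1) + (-18 - 1*(-18))/(-3)) - 124*I(4, 9) = (-5/(-1) + (-18 - 1*(-18))/(-3)) - 124*(-1) = (-5*(-1) + (-18 + 18)*(-⅓)) + 124 = (5 + 0*(-⅓)) + 124 = (5 + 0) + 124 = 5 + 124 = 129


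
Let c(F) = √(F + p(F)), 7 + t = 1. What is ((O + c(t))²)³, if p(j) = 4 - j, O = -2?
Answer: 0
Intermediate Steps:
t = -6 (t = -7 + 1 = -6)
c(F) = 2 (c(F) = √(F + (4 - F)) = √4 = 2)
((O + c(t))²)³ = ((-2 + 2)²)³ = (0²)³ = 0³ = 0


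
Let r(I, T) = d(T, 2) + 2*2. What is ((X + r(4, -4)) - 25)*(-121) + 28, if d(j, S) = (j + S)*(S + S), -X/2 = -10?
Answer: 1117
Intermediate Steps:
X = 20 (X = -2*(-10) = 20)
d(j, S) = 2*S*(S + j) (d(j, S) = (S + j)*(2*S) = 2*S*(S + j))
r(I, T) = 12 + 4*T (r(I, T) = 2*2*(2 + T) + 2*2 = (8 + 4*T) + 4 = 12 + 4*T)
((X + r(4, -4)) - 25)*(-121) + 28 = ((20 + (12 + 4*(-4))) - 25)*(-121) + 28 = ((20 + (12 - 16)) - 25)*(-121) + 28 = ((20 - 4) - 25)*(-121) + 28 = (16 - 25)*(-121) + 28 = -9*(-121) + 28 = 1089 + 28 = 1117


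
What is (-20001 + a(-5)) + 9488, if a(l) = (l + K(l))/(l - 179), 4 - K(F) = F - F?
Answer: -1934391/184 ≈ -10513.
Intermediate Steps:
K(F) = 4 (K(F) = 4 - (F - F) = 4 - 1*0 = 4 + 0 = 4)
a(l) = (4 + l)/(-179 + l) (a(l) = (l + 4)/(l - 179) = (4 + l)/(-179 + l))
(-20001 + a(-5)) + 9488 = (-20001 + (4 - 5)/(-179 - 5)) + 9488 = (-20001 - 1/(-184)) + 9488 = (-20001 - 1/184*(-1)) + 9488 = (-20001 + 1/184) + 9488 = -3680183/184 + 9488 = -1934391/184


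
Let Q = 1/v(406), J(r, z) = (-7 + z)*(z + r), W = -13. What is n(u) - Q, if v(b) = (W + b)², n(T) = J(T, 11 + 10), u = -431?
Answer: -886537261/154449 ≈ -5740.0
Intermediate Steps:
J(r, z) = (-7 + z)*(r + z)
n(T) = 294 + 14*T (n(T) = (11 + 10)² - 7*T - 7*(11 + 10) + T*(11 + 10) = 21² - 7*T - 7*21 + T*21 = 441 - 7*T - 147 + 21*T = 294 + 14*T)
v(b) = (-13 + b)²
Q = 1/154449 (Q = 1/((-13 + 406)²) = 1/(393²) = 1/154449 ≈ 6.4746e-6)
n(u) - Q = (294 + 14*(-431)) - 1*1/154449 = (294 - 6034) - 1/154449 = -5740 - 1/154449 = -886537261/154449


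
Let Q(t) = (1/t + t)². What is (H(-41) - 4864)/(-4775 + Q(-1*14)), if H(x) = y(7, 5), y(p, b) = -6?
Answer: 954520/897091 ≈ 1.0640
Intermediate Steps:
H(x) = -6
Q(t) = (t + 1/t)²
(H(-41) - 4864)/(-4775 + Q(-1*14)) = (-6 - 4864)/(-4775 + (1 + (-1*14)²)²/(-1*14)²) = -4870/(-4775 + (1 + (-14)²)²/(-14)²) = -4870/(-4775 + (1 + 196)²/196) = -4870/(-4775 + (1/196)*197²) = -4870/(-4775 + (1/196)*38809) = -4870/(-4775 + 38809/196) = -4870/(-897091/196) = -4870*(-196/897091) = 954520/897091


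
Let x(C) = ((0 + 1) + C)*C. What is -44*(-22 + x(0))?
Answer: 968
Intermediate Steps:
x(C) = C*(1 + C) (x(C) = (1 + C)*C = C*(1 + C))
-44*(-22 + x(0)) = -44*(-22 + 0*(1 + 0)) = -44*(-22 + 0*1) = -44*(-22 + 0) = -44*(-22) = 968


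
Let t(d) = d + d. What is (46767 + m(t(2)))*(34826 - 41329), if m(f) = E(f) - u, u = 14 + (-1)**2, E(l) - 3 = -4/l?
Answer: -304041262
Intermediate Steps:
t(d) = 2*d
E(l) = 3 - 4/l
u = 15 (u = 14 + 1 = 15)
m(f) = -12 - 4/f (m(f) = (3 - 4/f) - 1*15 = (3 - 4/f) - 15 = -12 - 4/f)
(46767 + m(t(2)))*(34826 - 41329) = (46767 + (-12 - 4/(2*2)))*(34826 - 41329) = (46767 + (-12 - 4/4))*(-6503) = (46767 + (-12 - 4*1/4))*(-6503) = (46767 + (-12 - 1))*(-6503) = (46767 - 13)*(-6503) = 46754*(-6503) = -304041262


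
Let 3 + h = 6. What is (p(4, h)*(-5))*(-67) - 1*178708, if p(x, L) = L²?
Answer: -175693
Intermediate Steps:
h = 3 (h = -3 + 6 = 3)
(p(4, h)*(-5))*(-67) - 1*178708 = (3²*(-5))*(-67) - 1*178708 = (9*(-5))*(-67) - 178708 = -45*(-67) - 178708 = 3015 - 178708 = -175693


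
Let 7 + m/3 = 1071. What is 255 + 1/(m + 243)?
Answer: 875926/3435 ≈ 255.00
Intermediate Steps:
m = 3192 (m = -21 + 3*1071 = -21 + 3213 = 3192)
255 + 1/(m + 243) = 255 + 1/(3192 + 243) = 255 + 1/3435 = 875926/3435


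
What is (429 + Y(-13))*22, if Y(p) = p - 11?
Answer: 8910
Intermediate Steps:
Y(p) = -11 + p
(429 + Y(-13))*22 = (429 + (-11 - 13))*22 = (429 - 24)*22 = 405*22 = 8910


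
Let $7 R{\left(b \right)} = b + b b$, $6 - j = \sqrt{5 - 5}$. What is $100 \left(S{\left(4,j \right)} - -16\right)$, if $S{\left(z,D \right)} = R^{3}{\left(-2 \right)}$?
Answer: $\frac{549600}{343} \approx 1602.3$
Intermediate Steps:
$j = 6$ ($j = 6 - \sqrt{5 - 5} = 6 - \sqrt{0} = 6 - 0 = 6 + 0 = 6$)
$R{\left(b \right)} = \frac{b}{7} + \frac{b^{2}}{7}$ ($R{\left(b \right)} = \frac{b + b b}{7} = \frac{b + b^{2}}{7} = \frac{b}{7} + \frac{b^{2}}{7}$)
$S{\left(z,D \right)} = \frac{8}{343}$ ($S{\left(z,D \right)} = \left(\frac{1}{7} \left(-2\right) \left(1 - 2\right)\right)^{3} = \left(\frac{1}{7} \left(-2\right) \left(-1\right)\right)^{3} = \left(\frac{2}{7}\right)^{3} = \frac{8}{343}$)
$100 \left(S{\left(4,j \right)} - -16\right) = 100 \left(\frac{8}{343} - -16\right) = 100 \left(\frac{8}{343} + 16\right) = 100 \cdot \frac{5496}{343} = \frac{549600}{343}$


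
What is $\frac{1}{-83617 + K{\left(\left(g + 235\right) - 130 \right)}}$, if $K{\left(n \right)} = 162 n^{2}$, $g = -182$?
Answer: $\frac{1}{876881} \approx 1.1404 \cdot 10^{-6}$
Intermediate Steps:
$\frac{1}{-83617 + K{\left(\left(g + 235\right) - 130 \right)}} = \frac{1}{-83617 + 162 \left(\left(-182 + 235\right) - 130\right)^{2}} = \frac{1}{-83617 + 162 \left(53 - 130\right)^{2}} = \frac{1}{-83617 + 162 \left(-77\right)^{2}} = \frac{1}{-83617 + 162 \cdot 5929} = \frac{1}{-83617 + 960498} = \frac{1}{876881}$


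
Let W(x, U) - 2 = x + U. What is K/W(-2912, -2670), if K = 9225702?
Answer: -512539/310 ≈ -1653.4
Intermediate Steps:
W(x, U) = 2 + U + x (W(x, U) = 2 + (x + U) = 2 + (U + x) = 2 + U + x)
K/W(-2912, -2670) = 9225702/(2 - 2670 - 2912) = 9225702/(-5580) = 9225702*(-1/5580) = -512539/310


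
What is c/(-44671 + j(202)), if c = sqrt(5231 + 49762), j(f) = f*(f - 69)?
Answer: -sqrt(54993)/17805 ≈ -0.013171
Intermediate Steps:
j(f) = f*(-69 + f)
c = sqrt(54993) ≈ 234.51
c/(-44671 + j(202)) = sqrt(54993)/(-44671 + 202*(-69 + 202)) = sqrt(54993)/(-44671 + 202*133) = sqrt(54993)/(-44671 + 26866) = sqrt(54993)/(-17805) = sqrt(54993)*(-1/17805) = -sqrt(54993)/17805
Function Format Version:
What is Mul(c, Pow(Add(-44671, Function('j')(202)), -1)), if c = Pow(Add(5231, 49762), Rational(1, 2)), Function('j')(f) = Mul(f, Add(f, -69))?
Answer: Mul(Rational(-1, 17805), Pow(54993, Rational(1, 2))) ≈ -0.013171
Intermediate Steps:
Function('j')(f) = Mul(f, Add(-69, f))
c = Pow(54993, Rational(1, 2)) ≈ 234.51
Mul(c, Pow(Add(-44671, Function('j')(202)), -1)) = Mul(Pow(54993, Rational(1, 2)), Pow(Add(-44671, Mul(202, Add(-69, 202))), -1)) = Mul(Pow(54993, Rational(1, 2)), Pow(Add(-44671, Mul(202, 133)), -1)) = Mul(Pow(54993, Rational(1, 2)), Pow(Add(-44671, 26866), -1)) = Mul(Pow(54993, Rational(1, 2)), Pow(-17805, -1)) = Mul(Pow(54993, Rational(1, 2)), Rational(-1, 17805)) = Mul(Rational(-1, 17805), Pow(54993, Rational(1, 2)))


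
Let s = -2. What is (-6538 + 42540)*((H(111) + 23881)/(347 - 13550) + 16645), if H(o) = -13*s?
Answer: 2637026829352/4401 ≈ 5.9919e+8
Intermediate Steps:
H(o) = 26 (H(o) = -13*(-2) = 26)
(-6538 + 42540)*((H(111) + 23881)/(347 - 13550) + 16645) = (-6538 + 42540)*((26 + 23881)/(347 - 13550) + 16645) = 36002*(23907/(-13203) + 16645) = 36002*(23907*(-1/13203) + 16645) = 36002*(-7969/4401 + 16645) = 36002*(73246676/4401) = 2637026829352/4401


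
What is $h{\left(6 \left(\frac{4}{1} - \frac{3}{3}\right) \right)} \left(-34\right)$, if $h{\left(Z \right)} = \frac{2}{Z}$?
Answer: $- \frac{34}{9} \approx -3.7778$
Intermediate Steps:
$h{\left(6 \left(\frac{4}{1} - \frac{3}{3}\right) \right)} \left(-34\right) = \frac{2}{6 \left(\frac{4}{1} - \frac{3}{3}\right)} \left(-34\right) = \frac{2}{6 \left(4 \cdot 1 - 1\right)} \left(-34\right) = \frac{2}{6 \left(4 - 1\right)} \left(-34\right) = \frac{2}{6 \cdot 3} \left(-34\right) = \frac{2}{18} \left(-34\right) = 2 \cdot \frac{1}{18} \left(-34\right) = \frac{1}{9} \left(-34\right) = - \frac{34}{9}$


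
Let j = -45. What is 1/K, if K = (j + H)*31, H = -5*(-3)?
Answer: -1/930 ≈ -0.0010753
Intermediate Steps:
H = 15
K = -930 (K = (-45 + 15)*31 = -30*31 = -930)
1/K = 1/(-930) = -1/930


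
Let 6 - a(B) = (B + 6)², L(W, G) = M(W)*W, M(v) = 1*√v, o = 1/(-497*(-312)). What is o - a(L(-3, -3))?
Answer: 465193/155064 - 36*I*√3 ≈ 3.0 - 62.354*I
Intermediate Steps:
o = 1/155064 (o = -1/497*(-1/312) = 1/155064 ≈ 6.4490e-6)
M(v) = √v
L(W, G) = W^(3/2) (L(W, G) = √W*W = W^(3/2))
a(B) = 6 - (6 + B)² (a(B) = 6 - (B + 6)² = 6 - (6 + B)²)
o - a(L(-3, -3)) = 1/155064 - (6 - (6 + (-3)^(3/2))²) = 1/155064 - (6 - (6 - 3*I*√3)²) = 1/155064 + (-6 + (6 - 3*I*√3)²) = -930383/155064 + (6 - 3*I*√3)²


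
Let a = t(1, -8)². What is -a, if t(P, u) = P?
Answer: -1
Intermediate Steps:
a = 1 (a = 1² = 1)
-a = -1*1 = -1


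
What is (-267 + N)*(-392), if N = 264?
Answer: 1176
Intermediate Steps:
(-267 + N)*(-392) = (-267 + 264)*(-392) = -3*(-392) = 1176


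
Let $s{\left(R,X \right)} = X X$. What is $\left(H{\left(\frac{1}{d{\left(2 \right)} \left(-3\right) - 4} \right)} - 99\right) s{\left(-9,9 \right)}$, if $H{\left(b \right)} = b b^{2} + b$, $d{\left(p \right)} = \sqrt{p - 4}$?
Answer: $\frac{81 \left(- 9411 \sqrt{2} + 113800 i\right)}{4 \left(- 287 i + 24 \sqrt{2}\right)} \approx -8028.2 + 10.37 i$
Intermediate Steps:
$d{\left(p \right)} = \sqrt{-4 + p}$
$s{\left(R,X \right)} = X^{2}$
$H{\left(b \right)} = b + b^{3}$ ($H{\left(b \right)} = b^{3} + b = b + b^{3}$)
$\left(H{\left(\frac{1}{d{\left(2 \right)} \left(-3\right) - 4} \right)} - 99\right) s{\left(-9,9 \right)} = \left(\left(\frac{1}{\sqrt{-4 + 2} \left(-3\right) - 4} + \left(\frac{1}{\sqrt{-4 + 2} \left(-3\right) - 4}\right)^{3}\right) - 99\right) 9^{2} = \left(\left(\frac{1}{\sqrt{-2} \left(-3\right) - 4} + \left(\frac{1}{\sqrt{-2} \left(-3\right) - 4}\right)^{3}\right) - 99\right) 81 = \left(\left(\frac{1}{i \sqrt{2} \left(-3\right) - 4} + \left(\frac{1}{i \sqrt{2} \left(-3\right) - 4}\right)^{3}\right) - 99\right) 81 = \left(\left(\frac{1}{- 3 i \sqrt{2} - 4} + \left(\frac{1}{- 3 i \sqrt{2} - 4}\right)^{3}\right) - 99\right) 81 = \left(\left(\frac{1}{-4 - 3 i \sqrt{2}} + \left(\frac{1}{-4 - 3 i \sqrt{2}}\right)^{3}\right) - 99\right) 81 = \left(\left(\frac{1}{-4 - 3 i \sqrt{2}} + \frac{1}{\left(-4 - 3 i \sqrt{2}\right)^{3}}\right) - 99\right) 81 = \left(-99 + \frac{1}{-4 - 3 i \sqrt{2}} + \frac{1}{\left(-4 - 3 i \sqrt{2}\right)^{3}}\right) 81 = -8019 + \frac{81}{-4 - 3 i \sqrt{2}} + \frac{81}{\left(-4 - 3 i \sqrt{2}\right)^{3}}$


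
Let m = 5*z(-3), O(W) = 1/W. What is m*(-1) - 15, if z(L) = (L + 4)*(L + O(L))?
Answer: 5/3 ≈ 1.6667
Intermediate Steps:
z(L) = (4 + L)*(L + 1/L) (z(L) = (L + 4)*(L + 1/L) = (4 + L)*(L + 1/L))
m = -50/3 (m = 5*(1 + (-3)**2 + 4*(-3) + 4/(-3)) = 5*(1 + 9 - 12 + 4*(-1/3)) = 5*(1 + 9 - 12 - 4/3) = 5*(-10/3) = -50/3 ≈ -16.667)
m*(-1) - 15 = -50/3*(-1) - 15 = 50/3 - 15 = 5/3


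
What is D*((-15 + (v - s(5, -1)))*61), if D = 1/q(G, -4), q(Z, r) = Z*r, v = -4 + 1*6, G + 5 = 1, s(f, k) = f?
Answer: -549/8 ≈ -68.625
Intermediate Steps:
G = -4 (G = -5 + 1 = -4)
v = 2 (v = -4 + 6 = 2)
D = 1/16 (D = 1/(-4*(-4)) = 1/16 ≈ 0.062500)
D*((-15 + (v - s(5, -1)))*61) = ((-15 + (2 - 1*5))*61)/16 = ((-15 + (2 - 5))*61)/16 = ((-15 - 3)*61)/16 = (-18*61)/16 = (1/16)*(-1098) = -549/8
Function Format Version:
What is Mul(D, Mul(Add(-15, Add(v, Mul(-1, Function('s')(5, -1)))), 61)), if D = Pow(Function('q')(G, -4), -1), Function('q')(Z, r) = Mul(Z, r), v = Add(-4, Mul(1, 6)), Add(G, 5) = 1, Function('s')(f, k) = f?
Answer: Rational(-549, 8) ≈ -68.625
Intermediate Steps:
G = -4 (G = Add(-5, 1) = -4)
v = 2 (v = Add(-4, 6) = 2)
D = Rational(1, 16) (D = Pow(Mul(-4, -4), -1) = Pow(16, -1) = Rational(1, 16) ≈ 0.062500)
Mul(D, Mul(Add(-15, Add(v, Mul(-1, Function('s')(5, -1)))), 61)) = Mul(Rational(1, 16), Mul(Add(-15, Add(2, Mul(-1, 5))), 61)) = Mul(Rational(1, 16), Mul(Add(-15, Add(2, -5)), 61)) = Mul(Rational(1, 16), Mul(Add(-15, -3), 61)) = Mul(Rational(1, 16), Mul(-18, 61)) = Mul(Rational(1, 16), -1098) = Rational(-549, 8)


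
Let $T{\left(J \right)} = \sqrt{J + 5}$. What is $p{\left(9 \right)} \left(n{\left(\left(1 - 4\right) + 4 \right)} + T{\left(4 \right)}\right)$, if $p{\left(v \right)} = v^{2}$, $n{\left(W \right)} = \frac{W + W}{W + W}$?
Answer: $324$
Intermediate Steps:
$n{\left(W \right)} = 1$ ($n{\left(W \right)} = \frac{2 W}{2 W} = 2 W \frac{1}{2 W} = 1$)
$T{\left(J \right)} = \sqrt{5 + J}$
$p{\left(9 \right)} \left(n{\left(\left(1 - 4\right) + 4 \right)} + T{\left(4 \right)}\right) = 9^{2} \left(1 + \sqrt{5 + 4}\right) = 81 \left(1 + \sqrt{9}\right) = 81 \left(1 + 3\right) = 81 \cdot 4 = 324$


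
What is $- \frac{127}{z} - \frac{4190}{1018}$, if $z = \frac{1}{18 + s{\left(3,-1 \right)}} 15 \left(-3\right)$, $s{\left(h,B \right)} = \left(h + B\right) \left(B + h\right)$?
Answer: $\frac{1327871}{22905} \approx 57.973$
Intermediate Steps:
$s{\left(h,B \right)} = \left(B + h\right)^{2}$ ($s{\left(h,B \right)} = \left(B + h\right) \left(B + h\right) = \left(B + h\right)^{2}$)
$z = - \frac{45}{22}$ ($z = \frac{1}{18 + \left(-1 + 3\right)^{2}} \cdot 15 \left(-3\right) = \frac{1}{18 + 2^{2}} \cdot 15 \left(-3\right) = \frac{1}{18 + 4} \cdot 15 \left(-3\right) = \frac{1}{22} \cdot 15 \left(-3\right) = \frac{15}{22} \left(-3\right) = - \frac{45}{22} \approx -2.0455$)
$- \frac{127}{z} - \frac{4190}{1018} = - \frac{127}{- \frac{45}{22}} - \frac{4190}{1018} = \left(-127\right) \left(- \frac{22}{45}\right) - \frac{2095}{509} = \frac{2794}{45} - \frac{2095}{509} = \frac{1327871}{22905}$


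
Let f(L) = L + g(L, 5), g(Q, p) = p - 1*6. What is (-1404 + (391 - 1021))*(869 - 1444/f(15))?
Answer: -10904274/7 ≈ -1.5578e+6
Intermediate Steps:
g(Q, p) = -6 + p (g(Q, p) = p - 6 = -6 + p)
f(L) = -1 + L (f(L) = L + (-6 + 5) = L - 1 = -1 + L)
(-1404 + (391 - 1021))*(869 - 1444/f(15)) = (-1404 + (391 - 1021))*(869 - 1444/(-1 + 15)) = (-1404 - 630)*(869 - 1444/14) = -2034*(869 - 1444*1/14) = -2034*(869 - 722/7) = -2034*5361/7 = -10904274/7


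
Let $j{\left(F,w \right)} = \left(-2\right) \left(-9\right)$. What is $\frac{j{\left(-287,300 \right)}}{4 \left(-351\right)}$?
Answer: $- \frac{1}{78} \approx -0.012821$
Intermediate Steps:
$j{\left(F,w \right)} = 18$
$\frac{j{\left(-287,300 \right)}}{4 \left(-351\right)} = \frac{18}{4 \left(-351\right)} = \frac{18}{-1404} = 18 \left(- \frac{1}{1404}\right) = - \frac{1}{78}$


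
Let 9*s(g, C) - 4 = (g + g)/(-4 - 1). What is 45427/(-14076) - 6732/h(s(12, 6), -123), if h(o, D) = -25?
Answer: 93623957/351900 ≈ 266.05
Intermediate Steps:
s(g, C) = 4/9 - 2*g/45 (s(g, C) = 4/9 + ((g + g)/(-4 - 1))/9 = 4/9 + ((2*g)/(-5))/9 = 4/9 + ((2*g)*(-⅕))/9 = 4/9 + (-2*g/5)/9 = 4/9 - 2*g/45)
45427/(-14076) - 6732/h(s(12, 6), -123) = 45427/(-14076) - 6732/(-25) = 45427*(-1/14076) - 6732*(-1/25) = -45427/14076 + 6732/25 = 93623957/351900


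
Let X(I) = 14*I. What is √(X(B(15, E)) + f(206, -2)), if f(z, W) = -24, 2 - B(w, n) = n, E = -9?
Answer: √130 ≈ 11.402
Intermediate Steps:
B(w, n) = 2 - n
√(X(B(15, E)) + f(206, -2)) = √(14*(2 - 1*(-9)) - 24) = √(14*(2 + 9) - 24) = √(14*11 - 24) = √(154 - 24) = √130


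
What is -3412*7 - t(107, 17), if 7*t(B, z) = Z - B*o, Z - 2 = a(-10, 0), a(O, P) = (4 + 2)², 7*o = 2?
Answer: -1170368/49 ≈ -23885.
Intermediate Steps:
o = 2/7 (o = (⅐)*2 = 2/7 ≈ 0.28571)
a(O, P) = 36 (a(O, P) = 6² = 36)
Z = 38 (Z = 2 + 36 = 38)
t(B, z) = 38/7 - 2*B/49 (t(B, z) = (38 - B*2/7)/7 = (38 - 2*B/7)/7 = 38/7 - 2*B/49)
-3412*7 - t(107, 17) = -3412*7 - (38/7 - 2/49*107) = -23884 - (38/7 - 214/49) = -23884 - 1*52/49 = -23884 - 52/49 = -1170368/49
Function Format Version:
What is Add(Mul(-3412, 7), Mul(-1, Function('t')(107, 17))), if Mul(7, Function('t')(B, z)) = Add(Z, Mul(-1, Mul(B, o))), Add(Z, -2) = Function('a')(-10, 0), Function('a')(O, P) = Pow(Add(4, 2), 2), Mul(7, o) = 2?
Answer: Rational(-1170368, 49) ≈ -23885.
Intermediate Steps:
o = Rational(2, 7) (o = Mul(Rational(1, 7), 2) = Rational(2, 7) ≈ 0.28571)
Function('a')(O, P) = 36 (Function('a')(O, P) = Pow(6, 2) = 36)
Z = 38 (Z = Add(2, 36) = 38)
Function('t')(B, z) = Add(Rational(38, 7), Mul(Rational(-2, 49), B)) (Function('t')(B, z) = Mul(Rational(1, 7), Add(38, Mul(-1, Mul(B, Rational(2, 7))))) = Mul(Rational(1, 7), Add(38, Mul(-1, Mul(Rational(2, 7), B)))) = Mul(Rational(1, 7), Add(38, Mul(Rational(-2, 7), B))) = Add(Rational(38, 7), Mul(Rational(-2, 49), B)))
Add(Mul(-3412, 7), Mul(-1, Function('t')(107, 17))) = Add(Mul(-3412, 7), Mul(-1, Add(Rational(38, 7), Mul(Rational(-2, 49), 107)))) = Add(-23884, Mul(-1, Add(Rational(38, 7), Rational(-214, 49)))) = Add(-23884, Mul(-1, Rational(52, 49))) = Add(-23884, Rational(-52, 49)) = Rational(-1170368, 49)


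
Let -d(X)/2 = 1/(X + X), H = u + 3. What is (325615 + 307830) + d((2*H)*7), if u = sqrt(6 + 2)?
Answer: 8868227/14 + sqrt(2)/7 ≈ 6.3345e+5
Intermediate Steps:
u = 2*sqrt(2) (u = sqrt(8) = 2*sqrt(2) ≈ 2.8284)
H = 3 + 2*sqrt(2) (H = 2*sqrt(2) + 3 = 3 + 2*sqrt(2) ≈ 5.8284)
d(X) = -1/X (d(X) = -2/(X + X) = -2*1/(2*X) = -1/X)
(325615 + 307830) + d((2*H)*7) = (325615 + 307830) - 1/((2*(3 + 2*sqrt(2)))*7) = 633445 - 1/((6 + 4*sqrt(2))*7) = 633445 - 1/(42 + 28*sqrt(2))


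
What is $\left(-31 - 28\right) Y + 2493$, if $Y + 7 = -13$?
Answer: $3673$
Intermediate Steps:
$Y = -20$ ($Y = -7 - 13 = -20$)
$\left(-31 - 28\right) Y + 2493 = \left(-31 - 28\right) \left(-20\right) + 2493 = \left(-59\right) \left(-20\right) + 2493 = 1180 + 2493 = 3673$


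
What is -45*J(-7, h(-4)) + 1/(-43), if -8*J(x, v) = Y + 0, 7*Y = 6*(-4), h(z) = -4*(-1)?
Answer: -5812/301 ≈ -19.309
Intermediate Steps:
h(z) = 4
Y = -24/7 (Y = (6*(-4))/7 = (1/7)*(-24) = -24/7 ≈ -3.4286)
J(x, v) = 3/7 (J(x, v) = -(-24/7 + 0)/8 = -1/8*(-24/7) = 3/7)
-45*J(-7, h(-4)) + 1/(-43) = -45*3/7 + 1/(-43) = -135/7 - 1/43 = -5812/301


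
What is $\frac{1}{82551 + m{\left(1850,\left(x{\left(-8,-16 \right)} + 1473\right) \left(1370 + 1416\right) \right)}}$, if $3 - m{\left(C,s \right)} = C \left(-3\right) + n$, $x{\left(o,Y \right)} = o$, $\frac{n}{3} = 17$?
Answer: $\frac{1}{88053} \approx 1.1357 \cdot 10^{-5}$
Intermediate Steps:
$n = 51$ ($n = 3 \cdot 17 = 51$)
$m{\left(C,s \right)} = -48 + 3 C$ ($m{\left(C,s \right)} = 3 - \left(C \left(-3\right) + 51\right) = 3 - \left(- 3 C + 51\right) = 3 - \left(51 - 3 C\right) = 3 + \left(-51 + 3 C\right) = -48 + 3 C$)
$\frac{1}{82551 + m{\left(1850,\left(x{\left(-8,-16 \right)} + 1473\right) \left(1370 + 1416\right) \right)}} = \frac{1}{82551 + \left(-48 + 3 \cdot 1850\right)} = \frac{1}{82551 + \left(-48 + 5550\right)} = \frac{1}{82551 + 5502} = \frac{1}{88053}$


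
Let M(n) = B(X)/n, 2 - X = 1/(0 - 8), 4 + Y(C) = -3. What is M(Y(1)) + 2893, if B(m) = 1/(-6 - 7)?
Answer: 263264/91 ≈ 2893.0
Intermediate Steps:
Y(C) = -7 (Y(C) = -4 - 3 = -7)
X = 17/8 (X = 2 - 1/(0 - 8) = 2 - 1/(-8) = 2 - 1*(-⅛) = 2 + ⅛ = 17/8 ≈ 2.1250)
B(m) = -1/13 (B(m) = 1/(-13) = -1/13)
M(n) = -1/(13*n)
M(Y(1)) + 2893 = -1/13/(-7) + 2893 = -1/13*(-⅐) + 2893 = 1/91 + 2893 = 263264/91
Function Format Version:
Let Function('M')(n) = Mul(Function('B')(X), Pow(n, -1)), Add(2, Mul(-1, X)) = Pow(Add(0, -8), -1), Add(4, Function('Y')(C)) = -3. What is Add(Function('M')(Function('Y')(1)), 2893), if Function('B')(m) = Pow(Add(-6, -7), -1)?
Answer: Rational(263264, 91) ≈ 2893.0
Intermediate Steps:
Function('Y')(C) = -7 (Function('Y')(C) = Add(-4, -3) = -7)
X = Rational(17, 8) (X = Add(2, Mul(-1, Pow(Add(0, -8), -1))) = Add(2, Mul(-1, Pow(-8, -1))) = Add(2, Mul(-1, Rational(-1, 8))) = Add(2, Rational(1, 8)) = Rational(17, 8) ≈ 2.1250)
Function('B')(m) = Rational(-1, 13) (Function('B')(m) = Pow(-13, -1) = Rational(-1, 13))
Function('M')(n) = Mul(Rational(-1, 13), Pow(n, -1))
Add(Function('M')(Function('Y')(1)), 2893) = Add(Mul(Rational(-1, 13), Pow(-7, -1)), 2893) = Add(Mul(Rational(-1, 13), Rational(-1, 7)), 2893) = Add(Rational(1, 91), 2893) = Rational(263264, 91)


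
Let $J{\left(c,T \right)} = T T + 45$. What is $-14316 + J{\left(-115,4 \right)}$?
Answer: $-14255$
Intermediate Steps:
$J{\left(c,T \right)} = 45 + T^{2}$ ($J{\left(c,T \right)} = T^{2} + 45 = 45 + T^{2}$)
$-14316 + J{\left(-115,4 \right)} = -14316 + \left(45 + 4^{2}\right) = -14316 + \left(45 + 16\right) = -14316 + 61 = -14255$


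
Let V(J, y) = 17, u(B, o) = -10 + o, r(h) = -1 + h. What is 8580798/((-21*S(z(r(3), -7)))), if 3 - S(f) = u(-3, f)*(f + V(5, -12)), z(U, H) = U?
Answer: -2860266/1085 ≈ -2636.2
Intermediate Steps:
S(f) = 3 - (-10 + f)*(17 + f) (S(f) = 3 - (-10 + f)*(f + 17) = 3 - (-10 + f)*(17 + f))
8580798/((-21*S(z(r(3), -7)))) = 8580798/((-21*(173 - (-1 + 3)² - 7*(-1 + 3)))) = 8580798/((-21*(173 - 1*2² - 7*2))) = 8580798/((-21*(173 - 1*4 - 14))) = 8580798/((-21*(173 - 4 - 14))) = 8580798/((-21*155)) = 8580798/(-3255) = 8580798*(-1/3255) = -2860266/1085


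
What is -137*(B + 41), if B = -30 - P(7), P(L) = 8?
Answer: -411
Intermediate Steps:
B = -38 (B = -30 - 1*8 = -30 - 8 = -38)
-137*(B + 41) = -137*(-38 + 41) = -137*3 = -411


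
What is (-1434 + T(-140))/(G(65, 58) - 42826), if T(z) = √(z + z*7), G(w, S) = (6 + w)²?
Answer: 478/12595 - 4*I*√70/37785 ≈ 0.037952 - 0.00088571*I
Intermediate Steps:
T(z) = 2*√2*√z (T(z) = √(z + 7*z) = √(8*z) = 2*√2*√z)
(-1434 + T(-140))/(G(65, 58) - 42826) = (-1434 + 2*√2*√(-140))/((6 + 65)² - 42826) = (-1434 + 2*√2*(2*I*√35))/(71² - 42826) = (-1434 + 4*I*√70)/(5041 - 42826) = (-1434 + 4*I*√70)/(-37785) = (-1434 + 4*I*√70)*(-1/37785) = 478/12595 - 4*I*√70/37785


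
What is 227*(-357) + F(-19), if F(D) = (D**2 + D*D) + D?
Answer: -80336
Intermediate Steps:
F(D) = D + 2*D**2 (F(D) = (D**2 + D**2) + D = 2*D**2 + D = D + 2*D**2)
227*(-357) + F(-19) = 227*(-357) - 19*(1 + 2*(-19)) = -81039 - 19*(1 - 38) = -81039 - 19*(-37) = -81039 + 703 = -80336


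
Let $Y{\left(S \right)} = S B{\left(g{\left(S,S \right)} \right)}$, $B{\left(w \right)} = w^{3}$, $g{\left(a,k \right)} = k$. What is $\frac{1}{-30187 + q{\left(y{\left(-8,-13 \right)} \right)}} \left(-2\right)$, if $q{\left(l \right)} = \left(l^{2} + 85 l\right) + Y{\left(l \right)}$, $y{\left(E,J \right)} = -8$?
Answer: $\frac{2}{26707} \approx 7.4887 \cdot 10^{-5}$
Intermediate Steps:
$Y{\left(S \right)} = S^{4}$ ($Y{\left(S \right)} = S S^{3} = S^{4}$)
$q{\left(l \right)} = l^{2} + l^{4} + 85 l$ ($q{\left(l \right)} = \left(l^{2} + 85 l\right) + l^{4} = l^{2} + l^{4} + 85 l$)
$\frac{1}{-30187 + q{\left(y{\left(-8,-13 \right)} \right)}} \left(-2\right) = \frac{1}{-30187 - 8 \left(85 - 8 + \left(-8\right)^{3}\right)} \left(-2\right) = \frac{1}{-30187 - 8 \left(85 - 8 - 512\right)} \left(-2\right) = \frac{1}{-30187 - -3480} \left(-2\right) = \frac{1}{-30187 + 3480} \left(-2\right) = \frac{1}{-26707} \left(-2\right) = \left(- \frac{1}{26707}\right) \left(-2\right) = \frac{2}{26707}$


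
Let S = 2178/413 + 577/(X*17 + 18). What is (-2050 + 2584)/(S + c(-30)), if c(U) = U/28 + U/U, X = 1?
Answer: 735140/29857 ≈ 24.622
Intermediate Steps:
c(U) = 1 + U/28 (c(U) = U*(1/28) + 1 = U/28 + 1 = 1 + U/28)
S = 6419/295 (S = 2178/413 + 577/(1*17 + 18) = 2178*(1/413) + 577/(17 + 18) = 2178/413 + 577/35 = 6419/295 ≈ 21.759)
(-2050 + 2584)/(S + c(-30)) = (-2050 + 2584)/(6419/295 + (1 + (1/28)*(-30))) = 534/(6419/295 + (1 - 15/14)) = 534/(6419/295 - 1/14) = 534/(89571/4130) = 534*(4130/89571) = 735140/29857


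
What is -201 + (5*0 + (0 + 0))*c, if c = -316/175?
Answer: -201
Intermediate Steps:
c = -316/175 (c = -316*1/175 = -316/175 ≈ -1.8057)
-201 + (5*0 + (0 + 0))*c = -201 + (5*0 + (0 + 0))*(-316/175) = -201 + (0 + 0)*(-316/175) = -201 + 0*(-316/175) = -201 + 0 = -201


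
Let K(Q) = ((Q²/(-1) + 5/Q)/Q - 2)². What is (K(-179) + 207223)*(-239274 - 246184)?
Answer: -118890443969860155206/1026625681 ≈ -1.1581e+11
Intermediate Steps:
K(Q) = (-2 + (-Q² + 5/Q)/Q)² (K(Q) = ((Q²*(-1) + 5/Q)/Q - 2)² = ((-Q² + 5/Q)/Q - 2)² = (-2 + (-Q² + 5/Q)/Q)²)
(K(-179) + 207223)*(-239274 - 246184) = ((-5 + (-179)³ + 2*(-179)²)²/(-179)⁴ + 207223)*(-239274 - 246184) = ((-5 - 5735339 + 2*32041)²/1026625681 + 207223)*(-485458) = ((-5 - 5735339 + 64082)²/1026625681 + 207223)*(-485458) = ((1/1026625681)*(-5671262)² + 207223)*(-485458) = ((1/1026625681)*32163212672644 + 207223)*(-485458) = (32163212672644/1026625681 + 207223)*(-485458) = (244903666166507/1026625681)*(-485458) = -118890443969860155206/1026625681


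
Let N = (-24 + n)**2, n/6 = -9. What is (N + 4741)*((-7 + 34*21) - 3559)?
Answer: -30872900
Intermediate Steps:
n = -54 (n = 6*(-9) = -54)
N = 6084 (N = (-24 - 54)**2 = (-78)**2 = 6084)
(N + 4741)*((-7 + 34*21) - 3559) = (6084 + 4741)*((-7 + 34*21) - 3559) = 10825*((-7 + 714) - 3559) = 10825*(707 - 3559) = 10825*(-2852) = -30872900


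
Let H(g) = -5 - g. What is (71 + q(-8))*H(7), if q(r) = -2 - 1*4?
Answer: -780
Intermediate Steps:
q(r) = -6 (q(r) = -2 - 4 = -6)
(71 + q(-8))*H(7) = (71 - 6)*(-5 - 1*7) = 65*(-5 - 7) = 65*(-12) = -780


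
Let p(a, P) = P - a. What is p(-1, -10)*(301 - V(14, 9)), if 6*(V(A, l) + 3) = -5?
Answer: -5487/2 ≈ -2743.5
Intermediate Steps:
V(A, l) = -23/6 (V(A, l) = -3 + (1/6)*(-5) = -3 - 5/6 = -23/6)
p(-1, -10)*(301 - V(14, 9)) = (-10 - 1*(-1))*(301 - 1*(-23/6)) = (-10 + 1)*(301 + 23/6) = -9*1829/6 = -5487/2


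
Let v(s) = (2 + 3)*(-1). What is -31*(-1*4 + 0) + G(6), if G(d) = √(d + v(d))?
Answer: 125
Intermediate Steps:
v(s) = -5 (v(s) = 5*(-1) = -5)
G(d) = √(-5 + d) (G(d) = √(d - 5) = √(-5 + d))
-31*(-1*4 + 0) + G(6) = -31*(-1*4 + 0) + √(-5 + 6) = -31*(-4 + 0) + √1 = -31*(-4) + 1 = 124 + 1 = 125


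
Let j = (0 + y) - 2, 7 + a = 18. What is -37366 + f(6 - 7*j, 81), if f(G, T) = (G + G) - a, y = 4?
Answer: -37393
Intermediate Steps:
a = 11 (a = -7 + 18 = 11)
j = 2 (j = (0 + 4) - 2 = 4 - 2 = 2)
f(G, T) = -11 + 2*G (f(G, T) = (G + G) - 1*11 = 2*G - 11 = -11 + 2*G)
-37366 + f(6 - 7*j, 81) = -37366 + (-11 + 2*(6 - 7*2)) = -37366 + (-11 + 2*(6 - 14)) = -37366 + (-11 + 2*(-8)) = -37366 + (-11 - 16) = -37366 - 27 = -37393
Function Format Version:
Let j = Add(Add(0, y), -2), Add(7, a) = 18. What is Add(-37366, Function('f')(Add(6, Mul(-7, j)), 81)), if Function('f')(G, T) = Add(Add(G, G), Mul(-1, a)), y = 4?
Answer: -37393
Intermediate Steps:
a = 11 (a = Add(-7, 18) = 11)
j = 2 (j = Add(Add(0, 4), -2) = Add(4, -2) = 2)
Function('f')(G, T) = Add(-11, Mul(2, G)) (Function('f')(G, T) = Add(Add(G, G), Mul(-1, 11)) = Add(Mul(2, G), -11) = Add(-11, Mul(2, G)))
Add(-37366, Function('f')(Add(6, Mul(-7, j)), 81)) = Add(-37366, Add(-11, Mul(2, Add(6, Mul(-7, 2))))) = Add(-37366, Add(-11, Mul(2, Add(6, -14)))) = Add(-37366, Add(-11, Mul(2, -8))) = Add(-37366, Add(-11, -16)) = Add(-37366, -27) = -37393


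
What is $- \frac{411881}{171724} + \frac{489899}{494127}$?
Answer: $- \frac{119394107011}{84853464948} \approx -1.4071$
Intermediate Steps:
$- \frac{411881}{171724} + \frac{489899}{494127} = - \frac{119394107011}{84853464948}$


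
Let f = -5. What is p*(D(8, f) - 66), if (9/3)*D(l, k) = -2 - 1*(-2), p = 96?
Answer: -6336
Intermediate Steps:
D(l, k) = 0 (D(l, k) = (-2 - 1*(-2))/3 = (-2 + 2)/3 = (⅓)*0 = 0)
p*(D(8, f) - 66) = 96*(0 - 66) = 96*(-66) = -6336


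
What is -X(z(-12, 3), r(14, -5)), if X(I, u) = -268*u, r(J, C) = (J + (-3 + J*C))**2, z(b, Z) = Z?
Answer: 932908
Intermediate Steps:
r(J, C) = (-3 + J + C*J)**2 (r(J, C) = (J + (-3 + C*J))**2 = (-3 + J + C*J)**2)
-X(z(-12, 3), r(14, -5)) = -(-268)*(-3 + 14 - 5*14)**2 = -(-268)*(-3 + 14 - 70)**2 = -(-268)*(-59)**2 = -(-268)*3481 = -1*(-932908) = 932908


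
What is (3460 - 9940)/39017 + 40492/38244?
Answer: 333013811/373041537 ≈ 0.89270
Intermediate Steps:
(3460 - 9940)/39017 + 40492/38244 = -6480*1/39017 + 40492*(1/38244) = -6480/39017 + 10123/9561 = 333013811/373041537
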